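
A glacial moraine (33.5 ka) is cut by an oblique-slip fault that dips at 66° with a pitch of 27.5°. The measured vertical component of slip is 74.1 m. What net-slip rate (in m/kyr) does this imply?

5.24 m/kyr

dip-slip = throw / sin(dip) = 74.1 / sin(66°) = 81.11 m
net slip = dip-slip / sin(rake) = 81.11 / sin(27.5°) = 175.7 m
rate = 175.7 m / 33.5 ka = 0.00524 m/yr = 5.24 m/kyr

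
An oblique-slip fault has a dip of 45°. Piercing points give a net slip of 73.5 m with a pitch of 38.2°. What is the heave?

dip-slip = net slip × sin(rake) = 73.5 m × sin(38.2°) = 45.45 m
heave = dip-slip × cos(dip) = 45.45 × cos(45°) = 32.1 m

32.1 m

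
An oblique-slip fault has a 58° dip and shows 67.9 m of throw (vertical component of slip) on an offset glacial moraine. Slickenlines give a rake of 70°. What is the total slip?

dip-slip = throw / sin(dip) = 67.9 / sin(58°) = 80.07 m
net slip = dip-slip / sin(rake) = 80.07 / sin(70°) = 85.2 m

85.2 m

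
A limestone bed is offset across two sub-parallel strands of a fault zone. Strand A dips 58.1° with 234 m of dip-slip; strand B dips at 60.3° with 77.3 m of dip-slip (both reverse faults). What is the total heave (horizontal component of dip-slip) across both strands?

heave_A = 234 × cos(58.1°) = 123.7 m
heave_B = 77.3 × cos(60.3°) = 38.30 m
total = 123.7 + 38.30 = 162 m

162 m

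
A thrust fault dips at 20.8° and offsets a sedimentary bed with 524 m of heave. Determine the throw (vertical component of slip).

throw = heave × tan(dip) = 524 × tan(20.8°) = 199 m

199 m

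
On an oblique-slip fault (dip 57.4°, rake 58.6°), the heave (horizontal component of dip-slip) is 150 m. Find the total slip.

326 m

dip-slip = heave / cos(dip) = 150 / cos(57.4°) = 278.4 m
net slip = dip-slip / sin(rake) = 278.4 / sin(58.6°) = 326 m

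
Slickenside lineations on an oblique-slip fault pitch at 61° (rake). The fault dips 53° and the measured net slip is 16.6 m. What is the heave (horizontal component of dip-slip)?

8.74 m

dip-slip = net slip × sin(rake) = 16.6 m × sin(61°) = 14.52 m
heave = dip-slip × cos(dip) = 14.52 × cos(53°) = 8.74 m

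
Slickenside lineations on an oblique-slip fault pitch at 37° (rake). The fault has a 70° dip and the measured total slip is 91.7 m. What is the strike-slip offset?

73.2 m

strike-slip = net slip × cos(rake) = 91.7 m × cos(37°) = 73.2 m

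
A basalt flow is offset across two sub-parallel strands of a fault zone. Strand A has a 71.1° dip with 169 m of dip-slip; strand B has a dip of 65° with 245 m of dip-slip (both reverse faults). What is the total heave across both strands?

158 m

heave_A = 169 × cos(71.1°) = 54.74 m
heave_B = 245 × cos(65°) = 103.5 m
total = 54.74 + 103.5 = 158 m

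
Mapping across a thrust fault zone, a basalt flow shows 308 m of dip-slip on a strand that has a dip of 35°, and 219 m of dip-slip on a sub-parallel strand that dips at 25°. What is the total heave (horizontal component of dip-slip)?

451 m

heave_A = 308 × cos(35°) = 252.3 m
heave_B = 219 × cos(25°) = 198.5 m
total = 252.3 + 198.5 = 451 m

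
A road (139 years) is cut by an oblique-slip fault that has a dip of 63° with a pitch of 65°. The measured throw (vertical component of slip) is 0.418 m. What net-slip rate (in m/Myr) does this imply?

3720 m/Myr

dip-slip = throw / sin(dip) = 0.418 / sin(63°) = 0.4691 m
net slip = dip-slip / sin(rake) = 0.4691 / sin(65°) = 0.5176 m
rate = 0.5176 m / 139 years = 0.00372 m/yr = 3720 m/Myr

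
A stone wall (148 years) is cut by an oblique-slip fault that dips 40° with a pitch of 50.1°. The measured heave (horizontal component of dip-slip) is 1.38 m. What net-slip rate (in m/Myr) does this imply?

15900 m/Myr

dip-slip = heave / cos(dip) = 1.38 / cos(40°) = 1.801 m
net slip = dip-slip / sin(rake) = 1.801 / sin(50.1°) = 2.348 m
rate = 2.348 m / 148 years = 0.0159 m/yr = 15900 m/Myr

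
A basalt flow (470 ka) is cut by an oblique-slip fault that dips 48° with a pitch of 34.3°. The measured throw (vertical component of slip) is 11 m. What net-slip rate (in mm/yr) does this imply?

0.0559 mm/yr

dip-slip = throw / sin(dip) = 11 / sin(48°) = 14.80 m
net slip = dip-slip / sin(rake) = 14.80 / sin(34.3°) = 26.27 m
rate = 26.27 m / 470 ka = 0.0000559 m/yr = 0.0559 mm/yr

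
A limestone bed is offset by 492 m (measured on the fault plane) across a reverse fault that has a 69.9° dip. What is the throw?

throw = dip-slip × sin(dip) = 492 m × sin(69.9°) = 462 m

462 m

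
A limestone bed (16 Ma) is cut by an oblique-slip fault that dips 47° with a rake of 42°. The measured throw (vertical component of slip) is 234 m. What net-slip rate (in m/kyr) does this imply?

dip-slip = throw / sin(dip) = 234 / sin(47°) = 320 m
net slip = dip-slip / sin(rake) = 320 / sin(42°) = 478.2 m
rate = 478.2 m / 16 Ma = 0.0000299 m/yr = 0.0299 m/kyr

0.0299 m/kyr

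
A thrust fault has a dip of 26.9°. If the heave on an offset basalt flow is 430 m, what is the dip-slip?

482 m

dip-slip = heave / cos(dip) = 430 / cos(26.9°) = 482 m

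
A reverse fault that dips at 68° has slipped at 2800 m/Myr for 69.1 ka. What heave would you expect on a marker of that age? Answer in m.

dip-slip = rate × time = 2800 m/Myr × 69.1 ka = 193.5 m
heave = dip-slip × cos(dip) = 193.5 × cos(68°) = 72.5 m

72.5 m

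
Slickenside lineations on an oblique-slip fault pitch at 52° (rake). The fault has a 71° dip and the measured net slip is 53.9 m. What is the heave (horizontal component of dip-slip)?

dip-slip = net slip × sin(rake) = 53.9 m × sin(52°) = 42.47 m
heave = dip-slip × cos(dip) = 42.47 × cos(71°) = 13.8 m

13.8 m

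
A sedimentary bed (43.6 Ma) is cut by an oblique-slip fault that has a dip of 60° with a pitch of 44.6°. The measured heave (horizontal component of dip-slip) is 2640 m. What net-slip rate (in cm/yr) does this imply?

0.0172 cm/yr

dip-slip = heave / cos(dip) = 2640 / cos(60°) = 5280 m
net slip = dip-slip / sin(rake) = 5280 / sin(44.6°) = 7520 m
rate = 7520 m / 43.6 Ma = 0.000172 m/yr = 0.0172 cm/yr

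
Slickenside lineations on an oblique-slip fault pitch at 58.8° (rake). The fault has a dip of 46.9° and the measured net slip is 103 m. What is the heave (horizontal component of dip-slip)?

dip-slip = net slip × sin(rake) = 103 m × sin(58.8°) = 88.10 m
heave = dip-slip × cos(dip) = 88.10 × cos(46.9°) = 60.2 m

60.2 m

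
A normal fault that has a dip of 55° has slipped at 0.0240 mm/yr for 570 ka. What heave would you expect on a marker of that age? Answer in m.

7.85 m

dip-slip = rate × time = 0.0240 mm/yr × 570 ka = 13.68 m
heave = dip-slip × cos(dip) = 13.68 × cos(55°) = 7.85 m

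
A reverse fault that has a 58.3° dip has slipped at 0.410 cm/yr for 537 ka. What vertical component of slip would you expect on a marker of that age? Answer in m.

1870 m

dip-slip = rate × time = 0.410 cm/yr × 537 ka = 2202 m
throw = dip-slip × sin(dip) = 2202 × sin(58.3°) = 1870 m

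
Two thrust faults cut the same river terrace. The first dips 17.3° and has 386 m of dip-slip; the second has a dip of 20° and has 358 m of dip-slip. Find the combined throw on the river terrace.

throw_A = 386 × sin(17.3°) = 114.8 m
throw_B = 358 × sin(20°) = 122.4 m
total = 114.8 + 122.4 = 237 m

237 m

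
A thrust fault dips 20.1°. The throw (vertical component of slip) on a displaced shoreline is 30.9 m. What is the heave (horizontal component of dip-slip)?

heave = throw / tan(dip) = 30.9 / tan(20.1°) = 84.4 m

84.4 m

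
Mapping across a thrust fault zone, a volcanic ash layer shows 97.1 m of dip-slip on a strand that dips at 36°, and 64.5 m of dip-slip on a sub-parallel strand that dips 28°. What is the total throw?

throw_A = 97.1 × sin(36°) = 57.07 m
throw_B = 64.5 × sin(28°) = 30.28 m
total = 57.07 + 30.28 = 87.4 m

87.4 m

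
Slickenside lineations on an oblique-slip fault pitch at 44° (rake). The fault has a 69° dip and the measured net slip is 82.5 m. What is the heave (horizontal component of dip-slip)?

20.5 m

dip-slip = net slip × sin(rake) = 82.5 m × sin(44°) = 57.31 m
heave = dip-slip × cos(dip) = 57.31 × cos(69°) = 20.5 m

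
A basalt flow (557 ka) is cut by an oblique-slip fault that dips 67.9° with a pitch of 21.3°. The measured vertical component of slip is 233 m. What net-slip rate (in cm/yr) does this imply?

dip-slip = throw / sin(dip) = 233 / sin(67.9°) = 251.5 m
net slip = dip-slip / sin(rake) = 251.5 / sin(21.3°) = 692.3 m
rate = 692.3 m / 557 ka = 0.00124 m/yr = 0.124 cm/yr

0.124 cm/yr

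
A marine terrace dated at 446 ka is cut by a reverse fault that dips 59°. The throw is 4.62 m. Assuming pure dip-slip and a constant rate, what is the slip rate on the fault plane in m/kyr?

dip-slip = throw / sin(dip) = 4.62 m / sin(59°) = 5.390 m
rate = 5.390 m / 446 ka = 0.0000121 m/yr = 0.0121 m/kyr

0.0121 m/kyr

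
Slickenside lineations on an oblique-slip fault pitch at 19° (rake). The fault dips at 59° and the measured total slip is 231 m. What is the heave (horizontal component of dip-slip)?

dip-slip = net slip × sin(rake) = 231 m × sin(19°) = 75.21 m
heave = dip-slip × cos(dip) = 75.21 × cos(59°) = 38.7 m

38.7 m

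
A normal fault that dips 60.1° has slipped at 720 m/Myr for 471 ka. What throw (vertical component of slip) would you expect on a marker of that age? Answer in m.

294 m

dip-slip = rate × time = 720 m/Myr × 471 ka = 339.1 m
throw = dip-slip × sin(dip) = 339.1 × sin(60.1°) = 294 m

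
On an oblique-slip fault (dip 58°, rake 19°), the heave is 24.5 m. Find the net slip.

142 m

dip-slip = heave / cos(dip) = 24.5 / cos(58°) = 46.23 m
net slip = dip-slip / sin(rake) = 46.23 / sin(19°) = 142 m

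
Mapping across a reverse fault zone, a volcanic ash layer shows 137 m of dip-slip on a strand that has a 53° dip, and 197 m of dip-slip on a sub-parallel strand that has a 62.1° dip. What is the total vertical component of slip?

throw_A = 137 × sin(53°) = 109.4 m
throw_B = 197 × sin(62.1°) = 174.1 m
total = 109.4 + 174.1 = 284 m

284 m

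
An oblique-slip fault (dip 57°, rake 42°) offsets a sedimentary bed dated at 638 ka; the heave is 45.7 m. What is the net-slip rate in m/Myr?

197 m/Myr

dip-slip = heave / cos(dip) = 45.7 / cos(57°) = 83.91 m
net slip = dip-slip / sin(rake) = 83.91 / sin(42°) = 125.4 m
rate = 125.4 m / 638 ka = 0.000197 m/yr = 197 m/Myr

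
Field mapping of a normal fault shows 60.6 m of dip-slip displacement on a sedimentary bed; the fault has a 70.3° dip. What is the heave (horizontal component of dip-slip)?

heave = dip-slip × cos(dip) = 60.6 m × cos(70.3°) = 20.4 m

20.4 m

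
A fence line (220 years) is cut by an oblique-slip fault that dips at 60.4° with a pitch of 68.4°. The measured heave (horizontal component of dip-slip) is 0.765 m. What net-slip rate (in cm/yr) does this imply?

0.757 cm/yr

dip-slip = heave / cos(dip) = 0.765 / cos(60.4°) = 1.549 m
net slip = dip-slip / sin(rake) = 1.549 / sin(68.4°) = 1.666 m
rate = 1.666 m / 220 years = 0.00757 m/yr = 0.757 cm/yr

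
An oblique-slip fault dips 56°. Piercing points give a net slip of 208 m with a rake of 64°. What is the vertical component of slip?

155 m

dip-slip = net slip × sin(rake) = 208 m × sin(64°) = 186.9 m
throw = dip-slip × sin(dip) = 186.9 × sin(56°) = 155 m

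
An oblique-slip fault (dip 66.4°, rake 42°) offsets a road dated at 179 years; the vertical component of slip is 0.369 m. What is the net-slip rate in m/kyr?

dip-slip = throw / sin(dip) = 0.369 / sin(66.4°) = 0.4027 m
net slip = dip-slip / sin(rake) = 0.4027 / sin(42°) = 0.6018 m
rate = 0.6018 m / 179 years = 0.00336 m/yr = 3.36 m/kyr

3.36 m/kyr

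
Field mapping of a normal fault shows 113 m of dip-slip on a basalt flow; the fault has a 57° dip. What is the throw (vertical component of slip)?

throw = dip-slip × sin(dip) = 113 m × sin(57°) = 94.8 m

94.8 m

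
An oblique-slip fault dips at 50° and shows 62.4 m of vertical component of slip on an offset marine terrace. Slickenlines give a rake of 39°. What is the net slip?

dip-slip = throw / sin(dip) = 62.4 / sin(50°) = 81.46 m
net slip = dip-slip / sin(rake) = 81.46 / sin(39°) = 129 m

129 m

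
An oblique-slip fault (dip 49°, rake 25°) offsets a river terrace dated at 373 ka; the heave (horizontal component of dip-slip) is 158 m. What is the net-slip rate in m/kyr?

dip-slip = heave / cos(dip) = 158 / cos(49°) = 240.8 m
net slip = dip-slip / sin(rake) = 240.8 / sin(25°) = 569.9 m
rate = 569.9 m / 373 ka = 0.00153 m/yr = 1.53 m/kyr

1.53 m/kyr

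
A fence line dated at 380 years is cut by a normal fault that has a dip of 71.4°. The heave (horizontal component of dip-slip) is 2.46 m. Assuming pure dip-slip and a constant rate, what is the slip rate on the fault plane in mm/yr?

dip-slip = heave / cos(dip) = 2.46 m / cos(71.4°) = 7.713 m
rate = 7.713 m / 380 years = 0.0203 m/yr = 20.3 mm/yr

20.3 mm/yr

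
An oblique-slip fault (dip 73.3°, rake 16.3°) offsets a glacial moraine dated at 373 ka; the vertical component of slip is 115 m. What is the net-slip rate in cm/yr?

0.115 cm/yr

dip-slip = throw / sin(dip) = 115 / sin(73.3°) = 120.1 m
net slip = dip-slip / sin(rake) = 120.1 / sin(16.3°) = 427.8 m
rate = 427.8 m / 373 ka = 0.00115 m/yr = 0.115 cm/yr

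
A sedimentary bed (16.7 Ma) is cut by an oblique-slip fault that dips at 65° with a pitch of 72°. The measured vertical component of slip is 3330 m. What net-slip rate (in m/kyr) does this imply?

dip-slip = throw / sin(dip) = 3330 / sin(65°) = 3674 m
net slip = dip-slip / sin(rake) = 3674 / sin(72°) = 3863 m
rate = 3863 m / 16.7 Ma = 0.000231 m/yr = 0.231 m/kyr

0.231 m/kyr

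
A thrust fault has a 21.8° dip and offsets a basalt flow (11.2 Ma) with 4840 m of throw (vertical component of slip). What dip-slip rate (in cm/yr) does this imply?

dip-slip = throw / sin(dip) = 4840 m / sin(21.8°) = 13030 m
rate = 13030 m / 11.2 Ma = 0.00116 m/yr = 0.116 cm/yr

0.116 cm/yr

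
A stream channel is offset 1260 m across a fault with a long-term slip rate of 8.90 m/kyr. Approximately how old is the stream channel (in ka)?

age = offset / rate = 1260 m / (8.90 m/kyr) = 142000 yr = 142 ka

142 ka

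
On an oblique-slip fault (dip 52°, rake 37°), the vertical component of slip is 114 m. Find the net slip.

240 m

dip-slip = throw / sin(dip) = 114 / sin(52°) = 144.7 m
net slip = dip-slip / sin(rake) = 144.7 / sin(37°) = 240 m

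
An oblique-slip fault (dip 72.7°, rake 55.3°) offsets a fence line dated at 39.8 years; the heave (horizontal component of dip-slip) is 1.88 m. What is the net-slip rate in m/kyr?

dip-slip = heave / cos(dip) = 1.88 / cos(72.7°) = 6.322 m
net slip = dip-slip / sin(rake) = 6.322 / sin(55.3°) = 7.690 m
rate = 7.690 m / 39.8 years = 0.193 m/yr = 193 m/kyr

193 m/kyr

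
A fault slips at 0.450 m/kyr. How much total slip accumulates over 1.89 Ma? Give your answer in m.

850 m

slip = rate × time = 0.450 m/kyr × 1.89 Ma = 850 m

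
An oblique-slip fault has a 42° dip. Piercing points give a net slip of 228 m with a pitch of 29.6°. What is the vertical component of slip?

dip-slip = net slip × sin(rake) = 228 m × sin(29.6°) = 112.6 m
throw = dip-slip × sin(dip) = 112.6 × sin(42°) = 75.4 m

75.4 m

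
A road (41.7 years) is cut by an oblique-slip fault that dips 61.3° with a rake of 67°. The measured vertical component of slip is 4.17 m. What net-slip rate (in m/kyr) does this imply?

124 m/kyr

dip-slip = throw / sin(dip) = 4.17 / sin(61.3°) = 4.754 m
net slip = dip-slip / sin(rake) = 4.754 / sin(67°) = 5.165 m
rate = 5.165 m / 41.7 years = 0.124 m/yr = 124 m/kyr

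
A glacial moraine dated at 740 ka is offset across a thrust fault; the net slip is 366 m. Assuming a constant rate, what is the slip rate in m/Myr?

495 m/Myr

rate = 366 m / 740 ka = 0.000495 m/yr = 495 m/Myr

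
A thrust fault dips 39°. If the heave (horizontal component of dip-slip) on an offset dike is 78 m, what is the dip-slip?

100 m

dip-slip = heave / cos(dip) = 78 / cos(39°) = 100 m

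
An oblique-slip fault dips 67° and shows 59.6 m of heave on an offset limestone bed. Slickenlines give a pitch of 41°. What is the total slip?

dip-slip = heave / cos(dip) = 59.6 / cos(67°) = 152.5 m
net slip = dip-slip / sin(rake) = 152.5 / sin(41°) = 233 m

233 m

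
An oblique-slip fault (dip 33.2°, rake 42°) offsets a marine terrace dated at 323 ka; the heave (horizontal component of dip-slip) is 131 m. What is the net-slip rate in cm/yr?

0.0724 cm/yr

dip-slip = heave / cos(dip) = 131 / cos(33.2°) = 156.6 m
net slip = dip-slip / sin(rake) = 156.6 / sin(42°) = 234 m
rate = 234 m / 323 ka = 0.000724 m/yr = 0.0724 cm/yr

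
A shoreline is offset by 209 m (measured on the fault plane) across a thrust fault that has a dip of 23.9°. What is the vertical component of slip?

84.7 m

throw = dip-slip × sin(dip) = 209 m × sin(23.9°) = 84.7 m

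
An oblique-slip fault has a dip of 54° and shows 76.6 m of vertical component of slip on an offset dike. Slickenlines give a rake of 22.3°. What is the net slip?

250 m

dip-slip = throw / sin(dip) = 76.6 / sin(54°) = 94.68 m
net slip = dip-slip / sin(rake) = 94.68 / sin(22.3°) = 250 m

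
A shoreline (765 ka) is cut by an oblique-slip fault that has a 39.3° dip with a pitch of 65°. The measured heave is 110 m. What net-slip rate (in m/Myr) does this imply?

205 m/Myr

dip-slip = heave / cos(dip) = 110 / cos(39.3°) = 142.1 m
net slip = dip-slip / sin(rake) = 142.1 / sin(65°) = 156.8 m
rate = 156.8 m / 765 ka = 0.000205 m/yr = 205 m/Myr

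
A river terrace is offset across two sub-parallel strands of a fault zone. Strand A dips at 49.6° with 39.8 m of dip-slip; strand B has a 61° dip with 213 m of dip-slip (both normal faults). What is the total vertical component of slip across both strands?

throw_A = 39.8 × sin(49.6°) = 30.31 m
throw_B = 213 × sin(61°) = 186.3 m
total = 30.31 + 186.3 = 217 m

217 m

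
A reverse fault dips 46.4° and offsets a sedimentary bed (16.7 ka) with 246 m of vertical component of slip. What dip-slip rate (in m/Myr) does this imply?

20300 m/Myr

dip-slip = throw / sin(dip) = 246 m / sin(46.4°) = 339.7 m
rate = 339.7 m / 16.7 ka = 0.0203 m/yr = 20300 m/Myr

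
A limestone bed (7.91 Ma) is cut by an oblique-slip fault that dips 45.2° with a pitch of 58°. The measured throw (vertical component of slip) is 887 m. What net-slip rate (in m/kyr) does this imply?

0.186 m/kyr

dip-slip = throw / sin(dip) = 887 / sin(45.2°) = 1250 m
net slip = dip-slip / sin(rake) = 1250 / sin(58°) = 1474 m
rate = 1474 m / 7.91 Ma = 0.000186 m/yr = 0.186 m/kyr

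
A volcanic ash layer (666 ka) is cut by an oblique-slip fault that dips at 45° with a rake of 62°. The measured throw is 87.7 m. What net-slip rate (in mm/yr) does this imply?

dip-slip = throw / sin(dip) = 87.7 / sin(45°) = 124 m
net slip = dip-slip / sin(rake) = 124 / sin(62°) = 140.5 m
rate = 140.5 m / 666 ka = 0.000211 m/yr = 0.211 mm/yr

0.211 mm/yr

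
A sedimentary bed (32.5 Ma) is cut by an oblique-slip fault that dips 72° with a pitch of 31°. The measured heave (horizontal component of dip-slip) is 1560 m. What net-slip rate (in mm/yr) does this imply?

0.302 mm/yr

dip-slip = heave / cos(dip) = 1560 / cos(72°) = 5048 m
net slip = dip-slip / sin(rake) = 5048 / sin(31°) = 9802 m
rate = 9802 m / 32.5 Ma = 0.000302 m/yr = 0.302 mm/yr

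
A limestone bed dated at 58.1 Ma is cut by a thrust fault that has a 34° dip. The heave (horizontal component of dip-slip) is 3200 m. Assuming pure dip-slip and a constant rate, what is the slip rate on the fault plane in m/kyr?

0.0664 m/kyr

dip-slip = heave / cos(dip) = 3200 m / cos(34°) = 3860 m
rate = 3860 m / 58.1 Ma = 0.0000664 m/yr = 0.0664 m/kyr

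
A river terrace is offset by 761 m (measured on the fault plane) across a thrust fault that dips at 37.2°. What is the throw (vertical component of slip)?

460 m

throw = dip-slip × sin(dip) = 761 m × sin(37.2°) = 460 m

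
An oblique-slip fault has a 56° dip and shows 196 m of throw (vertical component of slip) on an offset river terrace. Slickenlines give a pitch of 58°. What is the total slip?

279 m

dip-slip = throw / sin(dip) = 196 / sin(56°) = 236.4 m
net slip = dip-slip / sin(rake) = 236.4 / sin(58°) = 279 m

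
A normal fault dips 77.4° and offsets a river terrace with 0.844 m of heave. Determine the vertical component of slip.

3.78 m

throw = heave × tan(dip) = 0.844 × tan(77.4°) = 3.78 m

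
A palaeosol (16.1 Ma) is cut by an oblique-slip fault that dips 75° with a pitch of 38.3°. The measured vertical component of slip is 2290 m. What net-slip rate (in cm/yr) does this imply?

0.0238 cm/yr

dip-slip = throw / sin(dip) = 2290 / sin(75°) = 2371 m
net slip = dip-slip / sin(rake) = 2371 / sin(38.3°) = 3825 m
rate = 3825 m / 16.1 Ma = 0.000238 m/yr = 0.0238 cm/yr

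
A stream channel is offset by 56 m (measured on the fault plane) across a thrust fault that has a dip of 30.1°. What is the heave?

heave = dip-slip × cos(dip) = 56 m × cos(30.1°) = 48.4 m

48.4 m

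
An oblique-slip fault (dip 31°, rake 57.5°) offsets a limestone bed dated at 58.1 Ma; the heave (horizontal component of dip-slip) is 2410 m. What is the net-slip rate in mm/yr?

0.0574 mm/yr

dip-slip = heave / cos(dip) = 2410 / cos(31°) = 2812 m
net slip = dip-slip / sin(rake) = 2812 / sin(57.5°) = 3334 m
rate = 3334 m / 58.1 Ma = 0.0000574 m/yr = 0.0574 mm/yr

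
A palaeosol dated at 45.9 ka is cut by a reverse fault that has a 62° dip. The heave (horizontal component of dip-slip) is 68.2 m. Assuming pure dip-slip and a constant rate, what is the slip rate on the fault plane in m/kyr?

3.16 m/kyr

dip-slip = heave / cos(dip) = 68.2 m / cos(62°) = 145.3 m
rate = 145.3 m / 45.9 ka = 0.00316 m/yr = 3.16 m/kyr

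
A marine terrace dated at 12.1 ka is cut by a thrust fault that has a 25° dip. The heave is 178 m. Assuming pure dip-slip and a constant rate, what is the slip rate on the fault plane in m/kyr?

dip-slip = heave / cos(dip) = 178 m / cos(25°) = 196.4 m
rate = 196.4 m / 12.1 ka = 0.0162 m/yr = 16.2 m/kyr

16.2 m/kyr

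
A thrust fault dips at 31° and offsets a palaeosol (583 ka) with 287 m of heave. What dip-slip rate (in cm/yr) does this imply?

0.0574 cm/yr

dip-slip = heave / cos(dip) = 287 m / cos(31°) = 334.8 m
rate = 334.8 m / 583 ka = 0.000574 m/yr = 0.0574 cm/yr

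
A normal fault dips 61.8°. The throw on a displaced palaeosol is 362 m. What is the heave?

heave = throw / tan(dip) = 362 / tan(61.8°) = 194 m

194 m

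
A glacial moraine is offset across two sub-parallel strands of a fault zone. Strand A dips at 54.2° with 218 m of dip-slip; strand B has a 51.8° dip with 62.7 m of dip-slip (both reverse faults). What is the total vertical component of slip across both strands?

throw_A = 218 × sin(54.2°) = 176.8 m
throw_B = 62.7 × sin(51.8°) = 49.27 m
total = 176.8 + 49.27 = 226 m

226 m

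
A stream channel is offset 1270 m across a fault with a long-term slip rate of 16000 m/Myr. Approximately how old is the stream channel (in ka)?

79.4 ka

age = offset / rate = 1270 m / (16000 m/Myr) = 79400 yr = 79.4 ka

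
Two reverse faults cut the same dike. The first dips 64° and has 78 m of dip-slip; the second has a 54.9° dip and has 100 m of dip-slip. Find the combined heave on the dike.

heave_A = 78 × cos(64°) = 34.19 m
heave_B = 100 × cos(54.9°) = 57.50 m
total = 34.19 + 57.50 = 91.7 m

91.7 m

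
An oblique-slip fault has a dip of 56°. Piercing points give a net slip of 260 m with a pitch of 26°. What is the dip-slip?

dip-slip = net slip × sin(rake) = 260 m × sin(26°) = 114 m

114 m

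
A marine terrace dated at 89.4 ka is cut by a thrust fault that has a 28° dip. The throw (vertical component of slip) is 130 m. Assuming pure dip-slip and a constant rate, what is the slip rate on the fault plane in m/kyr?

dip-slip = throw / sin(dip) = 130 m / sin(28°) = 276.9 m
rate = 276.9 m / 89.4 ka = 0.00310 m/yr = 3.10 m/kyr

3.10 m/kyr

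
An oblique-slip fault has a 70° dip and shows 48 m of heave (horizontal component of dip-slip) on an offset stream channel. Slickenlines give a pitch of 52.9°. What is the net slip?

176 m

dip-slip = heave / cos(dip) = 48 / cos(70°) = 140.3 m
net slip = dip-slip / sin(rake) = 140.3 / sin(52.9°) = 176 m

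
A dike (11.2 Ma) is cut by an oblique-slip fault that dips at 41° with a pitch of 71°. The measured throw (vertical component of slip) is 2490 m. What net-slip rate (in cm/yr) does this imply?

0.0358 cm/yr

dip-slip = throw / sin(dip) = 2490 / sin(41°) = 3795 m
net slip = dip-slip / sin(rake) = 3795 / sin(71°) = 4014 m
rate = 4014 m / 11.2 Ma = 0.000358 m/yr = 0.0358 cm/yr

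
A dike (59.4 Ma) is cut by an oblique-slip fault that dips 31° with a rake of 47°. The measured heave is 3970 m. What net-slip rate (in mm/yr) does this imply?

dip-slip = heave / cos(dip) = 3970 / cos(31°) = 4632 m
net slip = dip-slip / sin(rake) = 4632 / sin(47°) = 6333 m
rate = 6333 m / 59.4 Ma = 0.000107 m/yr = 0.107 mm/yr

0.107 mm/yr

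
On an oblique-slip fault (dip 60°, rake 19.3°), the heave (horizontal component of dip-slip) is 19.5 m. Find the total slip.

dip-slip = heave / cos(dip) = 19.5 / cos(60°) = 39 m
net slip = dip-slip / sin(rake) = 39 / sin(19.3°) = 118 m

118 m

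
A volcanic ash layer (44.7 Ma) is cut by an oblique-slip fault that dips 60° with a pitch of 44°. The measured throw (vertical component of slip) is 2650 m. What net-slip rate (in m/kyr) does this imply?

dip-slip = throw / sin(dip) = 2650 / sin(60°) = 3060 m
net slip = dip-slip / sin(rake) = 3060 / sin(44°) = 4405 m
rate = 4405 m / 44.7 Ma = 0.0000985 m/yr = 0.0985 m/kyr

0.0985 m/kyr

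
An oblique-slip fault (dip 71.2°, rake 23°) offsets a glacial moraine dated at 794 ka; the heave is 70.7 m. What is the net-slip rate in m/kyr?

0.707 m/kyr

dip-slip = heave / cos(dip) = 70.7 / cos(71.2°) = 219.4 m
net slip = dip-slip / sin(rake) = 219.4 / sin(23°) = 561.5 m
rate = 561.5 m / 794 ka = 0.000707 m/yr = 0.707 m/kyr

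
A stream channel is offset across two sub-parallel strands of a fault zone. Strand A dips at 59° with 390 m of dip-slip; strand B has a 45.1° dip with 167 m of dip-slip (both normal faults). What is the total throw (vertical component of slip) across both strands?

throw_A = 390 × sin(59°) = 334.3 m
throw_B = 167 × sin(45.1°) = 118.3 m
total = 334.3 + 118.3 = 453 m

453 m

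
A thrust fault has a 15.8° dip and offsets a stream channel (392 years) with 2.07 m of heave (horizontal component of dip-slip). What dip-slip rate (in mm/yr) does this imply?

5.49 mm/yr

dip-slip = heave / cos(dip) = 2.07 m / cos(15.8°) = 2.151 m
rate = 2.151 m / 392 years = 0.00549 m/yr = 5.49 mm/yr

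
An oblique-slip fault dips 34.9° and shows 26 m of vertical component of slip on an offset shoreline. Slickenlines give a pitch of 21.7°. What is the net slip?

123 m

dip-slip = throw / sin(dip) = 26 / sin(34.9°) = 45.44 m
net slip = dip-slip / sin(rake) = 45.44 / sin(21.7°) = 123 m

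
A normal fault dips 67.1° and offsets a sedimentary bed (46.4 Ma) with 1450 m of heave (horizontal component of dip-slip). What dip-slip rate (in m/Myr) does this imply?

dip-slip = heave / cos(dip) = 1450 m / cos(67.1°) = 3726 m
rate = 3726 m / 46.4 Ma = 0.0000803 m/yr = 80.3 m/Myr

80.3 m/Myr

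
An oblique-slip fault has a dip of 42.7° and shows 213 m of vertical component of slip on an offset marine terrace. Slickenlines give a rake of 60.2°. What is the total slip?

dip-slip = throw / sin(dip) = 213 / sin(42.7°) = 314.1 m
net slip = dip-slip / sin(rake) = 314.1 / sin(60.2°) = 362 m

362 m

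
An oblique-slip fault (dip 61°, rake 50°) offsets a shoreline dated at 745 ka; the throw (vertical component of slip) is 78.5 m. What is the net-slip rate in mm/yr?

0.157 mm/yr

dip-slip = throw / sin(dip) = 78.5 / sin(61°) = 89.75 m
net slip = dip-slip / sin(rake) = 89.75 / sin(50°) = 117.2 m
rate = 117.2 m / 745 ka = 0.000157 m/yr = 0.157 mm/yr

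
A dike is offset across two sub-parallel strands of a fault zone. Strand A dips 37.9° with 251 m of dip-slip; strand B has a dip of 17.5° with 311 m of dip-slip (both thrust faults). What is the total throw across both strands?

throw_A = 251 × sin(37.9°) = 154.2 m
throw_B = 311 × sin(17.5°) = 93.52 m
total = 154.2 + 93.52 = 248 m

248 m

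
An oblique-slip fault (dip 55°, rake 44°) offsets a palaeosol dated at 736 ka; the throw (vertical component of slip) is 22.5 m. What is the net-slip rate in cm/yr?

0.00537 cm/yr

dip-slip = throw / sin(dip) = 22.5 / sin(55°) = 27.47 m
net slip = dip-slip / sin(rake) = 27.47 / sin(44°) = 39.54 m
rate = 39.54 m / 736 ka = 0.0000537 m/yr = 0.00537 cm/yr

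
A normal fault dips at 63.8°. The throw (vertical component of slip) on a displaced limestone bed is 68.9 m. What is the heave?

33.9 m

heave = throw / tan(dip) = 68.9 / tan(63.8°) = 33.9 m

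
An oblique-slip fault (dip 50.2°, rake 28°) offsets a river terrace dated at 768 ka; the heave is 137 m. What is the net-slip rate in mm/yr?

0.594 mm/yr

dip-slip = heave / cos(dip) = 137 / cos(50.2°) = 214 m
net slip = dip-slip / sin(rake) = 214 / sin(28°) = 455.9 m
rate = 455.9 m / 768 ka = 0.000594 m/yr = 0.594 mm/yr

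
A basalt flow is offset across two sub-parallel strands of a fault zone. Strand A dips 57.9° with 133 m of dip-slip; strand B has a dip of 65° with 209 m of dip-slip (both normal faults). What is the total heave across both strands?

heave_A = 133 × cos(57.9°) = 70.68 m
heave_B = 209 × cos(65°) = 88.33 m
total = 70.68 + 88.33 = 159 m

159 m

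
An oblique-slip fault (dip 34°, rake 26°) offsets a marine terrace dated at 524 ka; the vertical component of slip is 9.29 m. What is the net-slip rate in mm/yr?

dip-slip = throw / sin(dip) = 9.29 / sin(34°) = 16.61 m
net slip = dip-slip / sin(rake) = 16.61 / sin(26°) = 37.90 m
rate = 37.90 m / 524 ka = 0.0000723 m/yr = 0.0723 mm/yr

0.0723 mm/yr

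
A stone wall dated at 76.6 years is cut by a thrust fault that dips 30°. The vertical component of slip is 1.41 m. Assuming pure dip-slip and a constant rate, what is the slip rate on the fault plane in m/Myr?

dip-slip = throw / sin(dip) = 1.41 m / sin(30°) = 2.820 m
rate = 2.820 m / 76.6 years = 0.0368 m/yr = 36800 m/Myr

36800 m/Myr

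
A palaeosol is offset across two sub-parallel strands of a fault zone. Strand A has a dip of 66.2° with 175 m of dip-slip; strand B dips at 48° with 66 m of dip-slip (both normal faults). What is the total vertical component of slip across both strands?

throw_A = 175 × sin(66.2°) = 160.1 m
throw_B = 66 × sin(48°) = 49.05 m
total = 160.1 + 49.05 = 209 m

209 m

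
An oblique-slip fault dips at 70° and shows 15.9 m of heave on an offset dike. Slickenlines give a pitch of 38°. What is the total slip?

dip-slip = heave / cos(dip) = 15.9 / cos(70°) = 46.49 m
net slip = dip-slip / sin(rake) = 46.49 / sin(38°) = 75.5 m

75.5 m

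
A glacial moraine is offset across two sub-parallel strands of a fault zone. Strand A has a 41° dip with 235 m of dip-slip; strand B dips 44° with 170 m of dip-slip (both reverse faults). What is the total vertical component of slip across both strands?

throw_A = 235 × sin(41°) = 154.2 m
throw_B = 170 × sin(44°) = 118.1 m
total = 154.2 + 118.1 = 272 m

272 m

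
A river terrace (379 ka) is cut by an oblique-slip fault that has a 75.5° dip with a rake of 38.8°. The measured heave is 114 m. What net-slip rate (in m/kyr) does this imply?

dip-slip = heave / cos(dip) = 114 / cos(75.5°) = 455.3 m
net slip = dip-slip / sin(rake) = 455.3 / sin(38.8°) = 726.6 m
rate = 726.6 m / 379 ka = 0.00192 m/yr = 1.92 m/kyr

1.92 m/kyr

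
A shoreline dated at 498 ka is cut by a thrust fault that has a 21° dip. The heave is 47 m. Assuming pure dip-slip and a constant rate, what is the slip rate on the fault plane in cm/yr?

0.0101 cm/yr

dip-slip = heave / cos(dip) = 47 m / cos(21°) = 50.34 m
rate = 50.34 m / 498 ka = 0.000101 m/yr = 0.0101 cm/yr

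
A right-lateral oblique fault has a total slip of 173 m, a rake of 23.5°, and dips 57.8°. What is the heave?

36.8 m

dip-slip = net slip × sin(rake) = 173 m × sin(23.5°) = 68.98 m
heave = dip-slip × cos(dip) = 68.98 × cos(57.8°) = 36.8 m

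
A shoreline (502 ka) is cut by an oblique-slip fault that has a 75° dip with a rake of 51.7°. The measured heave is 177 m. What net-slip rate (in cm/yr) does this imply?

0.174 cm/yr

dip-slip = heave / cos(dip) = 177 / cos(75°) = 683.9 m
net slip = dip-slip / sin(rake) = 683.9 / sin(51.7°) = 871.4 m
rate = 871.4 m / 502 ka = 0.00174 m/yr = 0.174 cm/yr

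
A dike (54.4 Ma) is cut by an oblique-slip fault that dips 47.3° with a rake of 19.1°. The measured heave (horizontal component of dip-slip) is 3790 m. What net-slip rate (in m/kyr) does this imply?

dip-slip = heave / cos(dip) = 3790 / cos(47.3°) = 5589 m
net slip = dip-slip / sin(rake) = 5589 / sin(19.1°) = 17080 m
rate = 17080 m / 54.4 Ma = 0.000314 m/yr = 0.314 m/kyr

0.314 m/kyr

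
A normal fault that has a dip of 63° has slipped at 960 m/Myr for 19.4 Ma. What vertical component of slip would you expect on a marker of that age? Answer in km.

16.6 km

dip-slip = rate × time = 960 m/Myr × 19.4 Ma = 18620 m
throw = dip-slip × sin(dip) = 18620 × sin(63°) = 16600 m = 16.6 km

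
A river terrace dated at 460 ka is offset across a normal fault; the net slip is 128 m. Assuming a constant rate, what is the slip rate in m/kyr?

rate = 128 m / 460 ka = 0.000278 m/yr = 0.278 m/kyr

0.278 m/kyr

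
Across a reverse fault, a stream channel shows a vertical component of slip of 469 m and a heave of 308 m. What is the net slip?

net slip = √(throw² + heave²) = √(469² + 308²) = 561 m

561 m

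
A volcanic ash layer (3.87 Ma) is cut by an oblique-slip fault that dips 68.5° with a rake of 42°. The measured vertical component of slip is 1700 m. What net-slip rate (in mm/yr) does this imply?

dip-slip = throw / sin(dip) = 1700 / sin(68.5°) = 1827 m
net slip = dip-slip / sin(rake) = 1827 / sin(42°) = 2731 m
rate = 2731 m / 3.87 Ma = 0.000706 m/yr = 0.706 mm/yr

0.706 mm/yr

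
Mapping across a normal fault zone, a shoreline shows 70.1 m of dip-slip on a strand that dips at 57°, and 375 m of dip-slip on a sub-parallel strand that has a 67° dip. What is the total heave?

185 m

heave_A = 70.1 × cos(57°) = 38.18 m
heave_B = 375 × cos(67°) = 146.5 m
total = 38.18 + 146.5 = 185 m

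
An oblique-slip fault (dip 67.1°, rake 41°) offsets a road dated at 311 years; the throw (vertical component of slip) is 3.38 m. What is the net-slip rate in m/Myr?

18000 m/Myr

dip-slip = throw / sin(dip) = 3.38 / sin(67.1°) = 3.669 m
net slip = dip-slip / sin(rake) = 3.669 / sin(41°) = 5.593 m
rate = 5.593 m / 311 years = 0.0180 m/yr = 18000 m/Myr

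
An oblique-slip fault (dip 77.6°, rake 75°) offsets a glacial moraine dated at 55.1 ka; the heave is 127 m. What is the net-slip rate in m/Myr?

dip-slip = heave / cos(dip) = 127 / cos(77.6°) = 591.4 m
net slip = dip-slip / sin(rake) = 591.4 / sin(75°) = 612.3 m
rate = 612.3 m / 55.1 ka = 0.0111 m/yr = 11100 m/Myr

11100 m/Myr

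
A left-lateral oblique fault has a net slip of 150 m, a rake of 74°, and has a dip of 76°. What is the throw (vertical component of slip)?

dip-slip = net slip × sin(rake) = 150 m × sin(74°) = 144.2 m
throw = dip-slip × sin(dip) = 144.2 × sin(76°) = 140 m

140 m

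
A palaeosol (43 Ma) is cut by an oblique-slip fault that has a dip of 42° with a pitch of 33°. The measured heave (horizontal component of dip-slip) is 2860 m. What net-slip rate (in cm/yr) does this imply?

dip-slip = heave / cos(dip) = 2860 / cos(42°) = 3849 m
net slip = dip-slip / sin(rake) = 3849 / sin(33°) = 7066 m
rate = 7066 m / 43 Ma = 0.000164 m/yr = 0.0164 cm/yr

0.0164 cm/yr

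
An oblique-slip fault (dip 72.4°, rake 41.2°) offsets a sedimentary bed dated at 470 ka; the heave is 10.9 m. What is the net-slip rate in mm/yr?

dip-slip = heave / cos(dip) = 10.9 / cos(72.4°) = 36.05 m
net slip = dip-slip / sin(rake) = 36.05 / sin(41.2°) = 54.73 m
rate = 54.73 m / 470 ka = 0.000116 m/yr = 0.116 mm/yr

0.116 mm/yr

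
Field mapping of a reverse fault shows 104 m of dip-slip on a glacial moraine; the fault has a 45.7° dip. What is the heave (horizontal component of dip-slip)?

heave = dip-slip × cos(dip) = 104 m × cos(45.7°) = 72.6 m

72.6 m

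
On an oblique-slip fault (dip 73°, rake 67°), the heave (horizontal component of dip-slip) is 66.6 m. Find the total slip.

dip-slip = heave / cos(dip) = 66.6 / cos(73°) = 227.8 m
net slip = dip-slip / sin(rake) = 227.8 / sin(67°) = 247 m

247 m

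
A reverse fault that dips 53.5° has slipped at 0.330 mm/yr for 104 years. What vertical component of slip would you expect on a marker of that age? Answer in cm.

2.76 cm

dip-slip = rate × time = 0.330 mm/yr × 104 years = 0.03432 m
throw = dip-slip × sin(dip) = 0.03432 × sin(53.5°) = 0.0276 m = 2.76 cm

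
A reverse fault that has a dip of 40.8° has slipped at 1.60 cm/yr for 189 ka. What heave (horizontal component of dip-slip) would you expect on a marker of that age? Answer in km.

dip-slip = rate × time = 1.60 cm/yr × 189 ka = 3024 m
heave = dip-slip × cos(dip) = 3024 × cos(40.8°) = 2290 m = 2.29 km

2.29 km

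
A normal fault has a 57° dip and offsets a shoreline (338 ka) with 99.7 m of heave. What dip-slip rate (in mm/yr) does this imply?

dip-slip = heave / cos(dip) = 99.7 m / cos(57°) = 183.1 m
rate = 183.1 m / 338 ka = 0.000542 m/yr = 0.542 mm/yr

0.542 mm/yr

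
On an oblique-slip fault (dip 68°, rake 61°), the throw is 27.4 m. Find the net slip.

dip-slip = throw / sin(dip) = 27.4 / sin(68°) = 29.55 m
net slip = dip-slip / sin(rake) = 29.55 / sin(61°) = 33.8 m

33.8 m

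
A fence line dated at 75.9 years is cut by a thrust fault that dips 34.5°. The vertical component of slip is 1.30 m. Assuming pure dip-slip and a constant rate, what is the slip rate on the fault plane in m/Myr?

30200 m/Myr

dip-slip = throw / sin(dip) = 1.30 m / sin(34.5°) = 2.295 m
rate = 2.295 m / 75.9 years = 0.0302 m/yr = 30200 m/Myr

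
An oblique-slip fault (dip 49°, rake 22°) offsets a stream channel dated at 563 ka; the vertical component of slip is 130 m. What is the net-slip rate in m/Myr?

dip-slip = throw / sin(dip) = 130 / sin(49°) = 172.3 m
net slip = dip-slip / sin(rake) = 172.3 / sin(22°) = 459.8 m
rate = 459.8 m / 563 ka = 0.000817 m/yr = 817 m/Myr

817 m/Myr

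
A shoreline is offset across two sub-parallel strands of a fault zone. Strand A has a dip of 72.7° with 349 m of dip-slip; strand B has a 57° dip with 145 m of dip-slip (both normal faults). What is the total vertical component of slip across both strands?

throw_A = 349 × sin(72.7°) = 333.2 m
throw_B = 145 × sin(57°) = 121.6 m
total = 333.2 + 121.6 = 455 m

455 m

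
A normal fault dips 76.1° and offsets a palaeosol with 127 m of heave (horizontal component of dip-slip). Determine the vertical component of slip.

513 m

throw = heave × tan(dip) = 127 × tan(76.1°) = 513 m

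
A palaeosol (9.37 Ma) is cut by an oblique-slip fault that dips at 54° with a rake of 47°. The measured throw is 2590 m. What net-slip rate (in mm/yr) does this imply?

0.467 mm/yr

dip-slip = throw / sin(dip) = 2590 / sin(54°) = 3201 m
net slip = dip-slip / sin(rake) = 3201 / sin(47°) = 4377 m
rate = 4377 m / 9.37 Ma = 0.000467 m/yr = 0.467 mm/yr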